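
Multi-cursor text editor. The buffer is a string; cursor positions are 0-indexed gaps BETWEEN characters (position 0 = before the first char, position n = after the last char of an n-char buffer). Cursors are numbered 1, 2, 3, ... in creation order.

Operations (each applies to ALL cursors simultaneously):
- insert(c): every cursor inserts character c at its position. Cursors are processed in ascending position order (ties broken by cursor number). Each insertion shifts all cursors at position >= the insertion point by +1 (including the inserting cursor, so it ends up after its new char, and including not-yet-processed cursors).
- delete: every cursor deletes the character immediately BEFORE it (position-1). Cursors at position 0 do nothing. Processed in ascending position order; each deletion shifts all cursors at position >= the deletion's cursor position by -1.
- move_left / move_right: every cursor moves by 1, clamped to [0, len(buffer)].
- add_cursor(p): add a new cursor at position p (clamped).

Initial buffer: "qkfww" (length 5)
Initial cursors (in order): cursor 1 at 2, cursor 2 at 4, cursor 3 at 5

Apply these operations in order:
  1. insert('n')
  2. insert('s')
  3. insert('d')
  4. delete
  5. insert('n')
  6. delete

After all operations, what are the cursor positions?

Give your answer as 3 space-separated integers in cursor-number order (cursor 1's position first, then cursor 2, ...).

Answer: 4 8 11

Derivation:
After op 1 (insert('n')): buffer="qknfwnwn" (len 8), cursors c1@3 c2@6 c3@8, authorship ..1..2.3
After op 2 (insert('s')): buffer="qknsfwnswns" (len 11), cursors c1@4 c2@8 c3@11, authorship ..11..22.33
After op 3 (insert('d')): buffer="qknsdfwnsdwnsd" (len 14), cursors c1@5 c2@10 c3@14, authorship ..111..222.333
After op 4 (delete): buffer="qknsfwnswns" (len 11), cursors c1@4 c2@8 c3@11, authorship ..11..22.33
After op 5 (insert('n')): buffer="qknsnfwnsnwnsn" (len 14), cursors c1@5 c2@10 c3@14, authorship ..111..222.333
After op 6 (delete): buffer="qknsfwnswns" (len 11), cursors c1@4 c2@8 c3@11, authorship ..11..22.33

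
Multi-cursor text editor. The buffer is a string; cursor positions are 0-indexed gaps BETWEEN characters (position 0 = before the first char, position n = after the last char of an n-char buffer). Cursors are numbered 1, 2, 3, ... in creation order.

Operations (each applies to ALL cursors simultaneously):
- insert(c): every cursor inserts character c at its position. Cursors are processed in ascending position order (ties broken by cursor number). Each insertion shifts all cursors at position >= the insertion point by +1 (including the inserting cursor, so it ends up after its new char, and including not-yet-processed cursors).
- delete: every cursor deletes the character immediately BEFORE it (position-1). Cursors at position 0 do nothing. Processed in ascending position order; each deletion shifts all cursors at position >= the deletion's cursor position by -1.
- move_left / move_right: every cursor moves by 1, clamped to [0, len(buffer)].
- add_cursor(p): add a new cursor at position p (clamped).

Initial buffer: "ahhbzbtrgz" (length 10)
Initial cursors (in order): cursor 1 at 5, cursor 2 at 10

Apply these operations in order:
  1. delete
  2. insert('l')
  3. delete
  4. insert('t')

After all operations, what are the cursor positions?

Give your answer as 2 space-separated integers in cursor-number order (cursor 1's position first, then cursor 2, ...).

Answer: 5 10

Derivation:
After op 1 (delete): buffer="ahhbbtrg" (len 8), cursors c1@4 c2@8, authorship ........
After op 2 (insert('l')): buffer="ahhblbtrgl" (len 10), cursors c1@5 c2@10, authorship ....1....2
After op 3 (delete): buffer="ahhbbtrg" (len 8), cursors c1@4 c2@8, authorship ........
After op 4 (insert('t')): buffer="ahhbtbtrgt" (len 10), cursors c1@5 c2@10, authorship ....1....2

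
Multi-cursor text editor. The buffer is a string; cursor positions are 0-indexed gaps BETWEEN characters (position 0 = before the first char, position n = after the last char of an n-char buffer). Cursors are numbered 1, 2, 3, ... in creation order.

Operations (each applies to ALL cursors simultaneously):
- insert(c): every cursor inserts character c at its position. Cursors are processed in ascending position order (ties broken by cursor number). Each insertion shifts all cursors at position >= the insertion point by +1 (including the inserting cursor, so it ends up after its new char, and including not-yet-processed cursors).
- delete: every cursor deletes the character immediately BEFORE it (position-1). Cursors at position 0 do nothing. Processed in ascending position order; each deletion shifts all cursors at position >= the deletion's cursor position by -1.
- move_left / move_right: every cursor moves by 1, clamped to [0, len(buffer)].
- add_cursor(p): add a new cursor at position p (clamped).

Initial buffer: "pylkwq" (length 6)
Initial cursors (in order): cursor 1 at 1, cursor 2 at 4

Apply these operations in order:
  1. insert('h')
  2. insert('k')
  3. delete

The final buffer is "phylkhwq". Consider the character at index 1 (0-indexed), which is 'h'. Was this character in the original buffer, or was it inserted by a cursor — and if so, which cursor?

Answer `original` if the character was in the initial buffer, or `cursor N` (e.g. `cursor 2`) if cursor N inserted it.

After op 1 (insert('h')): buffer="phylkhwq" (len 8), cursors c1@2 c2@6, authorship .1...2..
After op 2 (insert('k')): buffer="phkylkhkwq" (len 10), cursors c1@3 c2@8, authorship .11...22..
After op 3 (delete): buffer="phylkhwq" (len 8), cursors c1@2 c2@6, authorship .1...2..
Authorship (.=original, N=cursor N): . 1 . . . 2 . .
Index 1: author = 1

Answer: cursor 1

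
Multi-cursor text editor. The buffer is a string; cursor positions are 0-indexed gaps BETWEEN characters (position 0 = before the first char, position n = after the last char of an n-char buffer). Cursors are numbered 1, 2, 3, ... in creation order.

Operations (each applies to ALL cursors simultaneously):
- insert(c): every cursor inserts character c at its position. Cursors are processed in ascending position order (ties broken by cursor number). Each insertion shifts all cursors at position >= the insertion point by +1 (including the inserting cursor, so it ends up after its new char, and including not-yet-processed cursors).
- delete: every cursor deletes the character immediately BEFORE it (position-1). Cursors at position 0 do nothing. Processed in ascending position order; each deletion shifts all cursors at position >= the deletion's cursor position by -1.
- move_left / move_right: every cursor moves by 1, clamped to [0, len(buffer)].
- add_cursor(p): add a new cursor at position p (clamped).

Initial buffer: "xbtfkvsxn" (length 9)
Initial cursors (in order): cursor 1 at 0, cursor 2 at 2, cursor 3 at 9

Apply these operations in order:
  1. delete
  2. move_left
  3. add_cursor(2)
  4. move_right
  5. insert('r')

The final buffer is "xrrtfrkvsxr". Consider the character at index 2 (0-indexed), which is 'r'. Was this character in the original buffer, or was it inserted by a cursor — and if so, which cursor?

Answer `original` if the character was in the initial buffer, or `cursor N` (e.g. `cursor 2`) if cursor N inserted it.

Answer: cursor 2

Derivation:
After op 1 (delete): buffer="xtfkvsx" (len 7), cursors c1@0 c2@1 c3@7, authorship .......
After op 2 (move_left): buffer="xtfkvsx" (len 7), cursors c1@0 c2@0 c3@6, authorship .......
After op 3 (add_cursor(2)): buffer="xtfkvsx" (len 7), cursors c1@0 c2@0 c4@2 c3@6, authorship .......
After op 4 (move_right): buffer="xtfkvsx" (len 7), cursors c1@1 c2@1 c4@3 c3@7, authorship .......
After op 5 (insert('r')): buffer="xrrtfrkvsxr" (len 11), cursors c1@3 c2@3 c4@6 c3@11, authorship .12..4....3
Authorship (.=original, N=cursor N): . 1 2 . . 4 . . . . 3
Index 2: author = 2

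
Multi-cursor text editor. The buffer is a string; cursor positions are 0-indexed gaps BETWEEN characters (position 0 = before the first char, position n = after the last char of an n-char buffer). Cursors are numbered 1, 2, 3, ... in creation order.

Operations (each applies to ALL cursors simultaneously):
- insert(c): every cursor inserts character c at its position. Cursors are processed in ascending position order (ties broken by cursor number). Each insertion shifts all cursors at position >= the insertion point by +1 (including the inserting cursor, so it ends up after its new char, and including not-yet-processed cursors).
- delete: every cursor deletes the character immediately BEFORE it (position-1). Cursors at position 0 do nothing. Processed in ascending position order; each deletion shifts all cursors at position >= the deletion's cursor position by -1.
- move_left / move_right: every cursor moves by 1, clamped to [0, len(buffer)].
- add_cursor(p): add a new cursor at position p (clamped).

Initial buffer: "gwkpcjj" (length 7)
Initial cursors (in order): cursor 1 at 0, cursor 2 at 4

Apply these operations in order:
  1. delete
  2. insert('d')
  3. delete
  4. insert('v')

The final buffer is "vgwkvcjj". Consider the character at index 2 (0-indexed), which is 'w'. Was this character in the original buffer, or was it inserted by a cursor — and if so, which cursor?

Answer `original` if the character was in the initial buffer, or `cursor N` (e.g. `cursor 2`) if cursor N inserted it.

After op 1 (delete): buffer="gwkcjj" (len 6), cursors c1@0 c2@3, authorship ......
After op 2 (insert('d')): buffer="dgwkdcjj" (len 8), cursors c1@1 c2@5, authorship 1...2...
After op 3 (delete): buffer="gwkcjj" (len 6), cursors c1@0 c2@3, authorship ......
After op 4 (insert('v')): buffer="vgwkvcjj" (len 8), cursors c1@1 c2@5, authorship 1...2...
Authorship (.=original, N=cursor N): 1 . . . 2 . . .
Index 2: author = original

Answer: original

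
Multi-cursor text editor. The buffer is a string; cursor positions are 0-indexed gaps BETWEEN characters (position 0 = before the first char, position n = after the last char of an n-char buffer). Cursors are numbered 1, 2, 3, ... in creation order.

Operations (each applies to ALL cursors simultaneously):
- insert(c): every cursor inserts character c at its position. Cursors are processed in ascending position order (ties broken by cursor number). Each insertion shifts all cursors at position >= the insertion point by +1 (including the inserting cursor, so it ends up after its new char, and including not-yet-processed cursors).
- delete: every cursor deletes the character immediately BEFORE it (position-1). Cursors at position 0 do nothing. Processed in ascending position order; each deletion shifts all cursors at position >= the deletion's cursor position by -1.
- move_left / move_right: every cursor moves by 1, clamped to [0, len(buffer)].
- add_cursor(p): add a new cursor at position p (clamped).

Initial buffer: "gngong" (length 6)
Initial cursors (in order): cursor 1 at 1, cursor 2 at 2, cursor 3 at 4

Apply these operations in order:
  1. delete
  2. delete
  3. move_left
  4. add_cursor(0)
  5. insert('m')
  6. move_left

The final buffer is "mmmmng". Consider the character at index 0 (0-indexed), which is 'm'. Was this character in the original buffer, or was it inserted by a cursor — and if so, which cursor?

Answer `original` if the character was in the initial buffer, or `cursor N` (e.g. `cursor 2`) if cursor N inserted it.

Answer: cursor 1

Derivation:
After op 1 (delete): buffer="gng" (len 3), cursors c1@0 c2@0 c3@1, authorship ...
After op 2 (delete): buffer="ng" (len 2), cursors c1@0 c2@0 c3@0, authorship ..
After op 3 (move_left): buffer="ng" (len 2), cursors c1@0 c2@0 c3@0, authorship ..
After op 4 (add_cursor(0)): buffer="ng" (len 2), cursors c1@0 c2@0 c3@0 c4@0, authorship ..
After op 5 (insert('m')): buffer="mmmmng" (len 6), cursors c1@4 c2@4 c3@4 c4@4, authorship 1234..
After op 6 (move_left): buffer="mmmmng" (len 6), cursors c1@3 c2@3 c3@3 c4@3, authorship 1234..
Authorship (.=original, N=cursor N): 1 2 3 4 . .
Index 0: author = 1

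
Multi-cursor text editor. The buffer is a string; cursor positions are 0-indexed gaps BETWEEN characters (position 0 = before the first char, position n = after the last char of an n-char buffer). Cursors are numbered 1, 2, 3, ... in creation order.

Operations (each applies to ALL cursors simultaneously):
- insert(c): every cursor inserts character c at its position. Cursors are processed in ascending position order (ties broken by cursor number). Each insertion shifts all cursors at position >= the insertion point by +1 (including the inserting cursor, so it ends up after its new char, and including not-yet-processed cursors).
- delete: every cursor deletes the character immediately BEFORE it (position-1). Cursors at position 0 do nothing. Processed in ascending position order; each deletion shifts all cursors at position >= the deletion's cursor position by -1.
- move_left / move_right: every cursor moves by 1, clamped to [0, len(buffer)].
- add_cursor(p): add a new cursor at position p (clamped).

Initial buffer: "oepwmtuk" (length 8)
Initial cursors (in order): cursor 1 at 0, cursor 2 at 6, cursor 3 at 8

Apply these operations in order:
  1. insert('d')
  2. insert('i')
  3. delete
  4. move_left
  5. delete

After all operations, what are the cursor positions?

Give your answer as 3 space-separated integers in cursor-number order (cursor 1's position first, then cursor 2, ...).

After op 1 (insert('d')): buffer="doepwmtdukd" (len 11), cursors c1@1 c2@8 c3@11, authorship 1......2..3
After op 2 (insert('i')): buffer="dioepwmtdiukdi" (len 14), cursors c1@2 c2@10 c3@14, authorship 11......22..33
After op 3 (delete): buffer="doepwmtdukd" (len 11), cursors c1@1 c2@8 c3@11, authorship 1......2..3
After op 4 (move_left): buffer="doepwmtdukd" (len 11), cursors c1@0 c2@7 c3@10, authorship 1......2..3
After op 5 (delete): buffer="doepwmdud" (len 9), cursors c1@0 c2@6 c3@8, authorship 1.....2.3

Answer: 0 6 8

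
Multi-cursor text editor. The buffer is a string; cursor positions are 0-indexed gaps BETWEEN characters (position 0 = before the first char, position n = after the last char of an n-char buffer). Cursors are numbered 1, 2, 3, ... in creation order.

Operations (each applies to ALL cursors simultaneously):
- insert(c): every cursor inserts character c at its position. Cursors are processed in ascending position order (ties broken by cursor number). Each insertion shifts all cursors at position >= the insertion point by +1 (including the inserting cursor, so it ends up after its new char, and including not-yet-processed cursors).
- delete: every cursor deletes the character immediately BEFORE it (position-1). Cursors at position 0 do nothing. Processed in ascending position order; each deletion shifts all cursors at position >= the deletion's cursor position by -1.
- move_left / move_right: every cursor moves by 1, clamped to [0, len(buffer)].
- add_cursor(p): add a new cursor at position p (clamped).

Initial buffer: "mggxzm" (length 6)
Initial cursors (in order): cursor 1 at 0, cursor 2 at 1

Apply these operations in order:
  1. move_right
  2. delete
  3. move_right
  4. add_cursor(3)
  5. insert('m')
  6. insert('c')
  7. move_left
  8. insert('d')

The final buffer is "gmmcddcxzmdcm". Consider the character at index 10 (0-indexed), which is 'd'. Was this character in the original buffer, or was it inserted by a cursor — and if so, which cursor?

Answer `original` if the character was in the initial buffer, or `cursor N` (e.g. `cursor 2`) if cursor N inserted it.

Answer: cursor 3

Derivation:
After op 1 (move_right): buffer="mggxzm" (len 6), cursors c1@1 c2@2, authorship ......
After op 2 (delete): buffer="gxzm" (len 4), cursors c1@0 c2@0, authorship ....
After op 3 (move_right): buffer="gxzm" (len 4), cursors c1@1 c2@1, authorship ....
After op 4 (add_cursor(3)): buffer="gxzm" (len 4), cursors c1@1 c2@1 c3@3, authorship ....
After op 5 (insert('m')): buffer="gmmxzmm" (len 7), cursors c1@3 c2@3 c3@6, authorship .12..3.
After op 6 (insert('c')): buffer="gmmccxzmcm" (len 10), cursors c1@5 c2@5 c3@9, authorship .1212..33.
After op 7 (move_left): buffer="gmmccxzmcm" (len 10), cursors c1@4 c2@4 c3@8, authorship .1212..33.
After op 8 (insert('d')): buffer="gmmcddcxzmdcm" (len 13), cursors c1@6 c2@6 c3@11, authorship .121122..333.
Authorship (.=original, N=cursor N): . 1 2 1 1 2 2 . . 3 3 3 .
Index 10: author = 3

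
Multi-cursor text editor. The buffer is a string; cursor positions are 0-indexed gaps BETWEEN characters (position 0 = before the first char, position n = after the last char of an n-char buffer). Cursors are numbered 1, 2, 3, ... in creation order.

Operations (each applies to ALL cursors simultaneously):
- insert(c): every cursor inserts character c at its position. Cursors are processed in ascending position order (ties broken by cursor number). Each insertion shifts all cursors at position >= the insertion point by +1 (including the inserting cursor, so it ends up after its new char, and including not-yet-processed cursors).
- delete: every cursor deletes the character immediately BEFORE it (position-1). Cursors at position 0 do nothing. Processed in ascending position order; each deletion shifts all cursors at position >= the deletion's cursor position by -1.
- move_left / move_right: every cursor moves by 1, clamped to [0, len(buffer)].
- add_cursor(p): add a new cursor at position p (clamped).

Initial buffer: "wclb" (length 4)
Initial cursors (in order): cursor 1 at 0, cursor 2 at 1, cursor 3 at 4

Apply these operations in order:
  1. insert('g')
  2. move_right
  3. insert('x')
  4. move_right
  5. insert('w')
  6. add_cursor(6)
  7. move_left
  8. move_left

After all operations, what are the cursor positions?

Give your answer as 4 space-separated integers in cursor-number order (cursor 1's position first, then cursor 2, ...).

Answer: 3 7 11 4

Derivation:
After op 1 (insert('g')): buffer="gwgclbg" (len 7), cursors c1@1 c2@3 c3@7, authorship 1.2...3
After op 2 (move_right): buffer="gwgclbg" (len 7), cursors c1@2 c2@4 c3@7, authorship 1.2...3
After op 3 (insert('x')): buffer="gwxgcxlbgx" (len 10), cursors c1@3 c2@6 c3@10, authorship 1.12.2..33
After op 4 (move_right): buffer="gwxgcxlbgx" (len 10), cursors c1@4 c2@7 c3@10, authorship 1.12.2..33
After op 5 (insert('w')): buffer="gwxgwcxlwbgxw" (len 13), cursors c1@5 c2@9 c3@13, authorship 1.121.2.2.333
After op 6 (add_cursor(6)): buffer="gwxgwcxlwbgxw" (len 13), cursors c1@5 c4@6 c2@9 c3@13, authorship 1.121.2.2.333
After op 7 (move_left): buffer="gwxgwcxlwbgxw" (len 13), cursors c1@4 c4@5 c2@8 c3@12, authorship 1.121.2.2.333
After op 8 (move_left): buffer="gwxgwcxlwbgxw" (len 13), cursors c1@3 c4@4 c2@7 c3@11, authorship 1.121.2.2.333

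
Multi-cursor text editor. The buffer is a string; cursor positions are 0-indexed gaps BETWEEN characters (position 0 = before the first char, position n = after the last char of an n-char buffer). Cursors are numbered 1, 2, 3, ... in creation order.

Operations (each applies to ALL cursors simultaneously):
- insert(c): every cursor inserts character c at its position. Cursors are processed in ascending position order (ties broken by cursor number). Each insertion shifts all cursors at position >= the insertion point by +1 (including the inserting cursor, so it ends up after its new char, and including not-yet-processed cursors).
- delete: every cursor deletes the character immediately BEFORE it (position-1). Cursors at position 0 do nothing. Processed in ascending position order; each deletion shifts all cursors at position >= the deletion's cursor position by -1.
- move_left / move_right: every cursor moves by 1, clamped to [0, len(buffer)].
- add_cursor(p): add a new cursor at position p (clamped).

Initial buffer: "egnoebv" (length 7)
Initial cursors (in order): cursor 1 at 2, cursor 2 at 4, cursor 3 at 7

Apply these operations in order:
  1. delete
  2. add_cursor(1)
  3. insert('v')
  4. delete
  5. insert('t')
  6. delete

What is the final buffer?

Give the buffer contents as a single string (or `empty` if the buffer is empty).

Answer: eneb

Derivation:
After op 1 (delete): buffer="eneb" (len 4), cursors c1@1 c2@2 c3@4, authorship ....
After op 2 (add_cursor(1)): buffer="eneb" (len 4), cursors c1@1 c4@1 c2@2 c3@4, authorship ....
After op 3 (insert('v')): buffer="evvnvebv" (len 8), cursors c1@3 c4@3 c2@5 c3@8, authorship .14.2..3
After op 4 (delete): buffer="eneb" (len 4), cursors c1@1 c4@1 c2@2 c3@4, authorship ....
After op 5 (insert('t')): buffer="ettntebt" (len 8), cursors c1@3 c4@3 c2@5 c3@8, authorship .14.2..3
After op 6 (delete): buffer="eneb" (len 4), cursors c1@1 c4@1 c2@2 c3@4, authorship ....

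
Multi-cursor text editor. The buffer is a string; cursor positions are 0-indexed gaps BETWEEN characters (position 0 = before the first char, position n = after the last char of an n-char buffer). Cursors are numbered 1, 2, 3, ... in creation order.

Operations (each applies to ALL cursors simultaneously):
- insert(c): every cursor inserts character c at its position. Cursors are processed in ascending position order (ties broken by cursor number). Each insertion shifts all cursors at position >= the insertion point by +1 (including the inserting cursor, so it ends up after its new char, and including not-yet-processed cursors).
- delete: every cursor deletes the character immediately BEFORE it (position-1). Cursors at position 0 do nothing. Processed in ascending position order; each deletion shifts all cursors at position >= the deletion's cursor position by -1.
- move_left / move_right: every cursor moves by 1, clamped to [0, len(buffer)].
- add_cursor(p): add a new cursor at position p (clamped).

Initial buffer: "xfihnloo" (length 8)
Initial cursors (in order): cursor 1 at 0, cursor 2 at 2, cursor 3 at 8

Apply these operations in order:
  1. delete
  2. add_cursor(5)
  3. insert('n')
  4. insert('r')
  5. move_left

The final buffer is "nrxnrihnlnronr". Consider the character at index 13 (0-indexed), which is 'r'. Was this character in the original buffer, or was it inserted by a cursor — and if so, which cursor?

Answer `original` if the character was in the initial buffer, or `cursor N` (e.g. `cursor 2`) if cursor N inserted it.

Answer: cursor 3

Derivation:
After op 1 (delete): buffer="xihnlo" (len 6), cursors c1@0 c2@1 c3@6, authorship ......
After op 2 (add_cursor(5)): buffer="xihnlo" (len 6), cursors c1@0 c2@1 c4@5 c3@6, authorship ......
After op 3 (insert('n')): buffer="nxnihnlnon" (len 10), cursors c1@1 c2@3 c4@8 c3@10, authorship 1.2....4.3
After op 4 (insert('r')): buffer="nrxnrihnlnronr" (len 14), cursors c1@2 c2@5 c4@11 c3@14, authorship 11.22....44.33
After op 5 (move_left): buffer="nrxnrihnlnronr" (len 14), cursors c1@1 c2@4 c4@10 c3@13, authorship 11.22....44.33
Authorship (.=original, N=cursor N): 1 1 . 2 2 . . . . 4 4 . 3 3
Index 13: author = 3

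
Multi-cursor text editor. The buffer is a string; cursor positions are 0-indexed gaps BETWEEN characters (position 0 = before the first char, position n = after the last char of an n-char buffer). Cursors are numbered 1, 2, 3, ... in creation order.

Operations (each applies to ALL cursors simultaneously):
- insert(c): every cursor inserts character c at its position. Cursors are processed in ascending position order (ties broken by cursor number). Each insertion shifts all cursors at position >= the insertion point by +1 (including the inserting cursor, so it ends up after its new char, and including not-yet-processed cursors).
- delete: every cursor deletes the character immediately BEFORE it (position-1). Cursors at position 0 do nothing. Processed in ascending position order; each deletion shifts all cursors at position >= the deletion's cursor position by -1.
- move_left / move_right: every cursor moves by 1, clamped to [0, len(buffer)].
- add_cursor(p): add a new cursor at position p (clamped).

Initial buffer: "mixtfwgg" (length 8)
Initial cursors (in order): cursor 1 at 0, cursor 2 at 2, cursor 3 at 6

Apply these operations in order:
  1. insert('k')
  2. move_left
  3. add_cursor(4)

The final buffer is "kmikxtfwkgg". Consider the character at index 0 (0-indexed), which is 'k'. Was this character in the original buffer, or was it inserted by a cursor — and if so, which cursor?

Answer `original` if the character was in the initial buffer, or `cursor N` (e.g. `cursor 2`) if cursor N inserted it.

After op 1 (insert('k')): buffer="kmikxtfwkgg" (len 11), cursors c1@1 c2@4 c3@9, authorship 1..2....3..
After op 2 (move_left): buffer="kmikxtfwkgg" (len 11), cursors c1@0 c2@3 c3@8, authorship 1..2....3..
After op 3 (add_cursor(4)): buffer="kmikxtfwkgg" (len 11), cursors c1@0 c2@3 c4@4 c3@8, authorship 1..2....3..
Authorship (.=original, N=cursor N): 1 . . 2 . . . . 3 . .
Index 0: author = 1

Answer: cursor 1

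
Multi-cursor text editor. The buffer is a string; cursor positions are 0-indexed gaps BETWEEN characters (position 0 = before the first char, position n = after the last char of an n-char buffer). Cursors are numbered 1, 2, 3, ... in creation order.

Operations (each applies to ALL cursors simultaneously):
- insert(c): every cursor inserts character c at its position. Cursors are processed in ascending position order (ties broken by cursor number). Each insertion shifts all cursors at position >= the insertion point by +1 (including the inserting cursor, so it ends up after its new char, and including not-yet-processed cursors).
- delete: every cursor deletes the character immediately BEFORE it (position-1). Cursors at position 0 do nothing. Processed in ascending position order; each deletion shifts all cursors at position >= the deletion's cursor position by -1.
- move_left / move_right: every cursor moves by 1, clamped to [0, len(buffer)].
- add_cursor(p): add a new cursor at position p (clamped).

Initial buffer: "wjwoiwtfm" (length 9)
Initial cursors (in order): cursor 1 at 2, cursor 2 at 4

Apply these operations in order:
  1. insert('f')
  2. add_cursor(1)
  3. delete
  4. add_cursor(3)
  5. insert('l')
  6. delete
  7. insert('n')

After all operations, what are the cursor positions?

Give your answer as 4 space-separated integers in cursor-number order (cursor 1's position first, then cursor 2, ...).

After op 1 (insert('f')): buffer="wjfwofiwtfm" (len 11), cursors c1@3 c2@6, authorship ..1..2.....
After op 2 (add_cursor(1)): buffer="wjfwofiwtfm" (len 11), cursors c3@1 c1@3 c2@6, authorship ..1..2.....
After op 3 (delete): buffer="jwoiwtfm" (len 8), cursors c3@0 c1@1 c2@3, authorship ........
After op 4 (add_cursor(3)): buffer="jwoiwtfm" (len 8), cursors c3@0 c1@1 c2@3 c4@3, authorship ........
After op 5 (insert('l')): buffer="ljlwolliwtfm" (len 12), cursors c3@1 c1@3 c2@7 c4@7, authorship 3.1..24.....
After op 6 (delete): buffer="jwoiwtfm" (len 8), cursors c3@0 c1@1 c2@3 c4@3, authorship ........
After op 7 (insert('n')): buffer="njnwonniwtfm" (len 12), cursors c3@1 c1@3 c2@7 c4@7, authorship 3.1..24.....

Answer: 3 7 1 7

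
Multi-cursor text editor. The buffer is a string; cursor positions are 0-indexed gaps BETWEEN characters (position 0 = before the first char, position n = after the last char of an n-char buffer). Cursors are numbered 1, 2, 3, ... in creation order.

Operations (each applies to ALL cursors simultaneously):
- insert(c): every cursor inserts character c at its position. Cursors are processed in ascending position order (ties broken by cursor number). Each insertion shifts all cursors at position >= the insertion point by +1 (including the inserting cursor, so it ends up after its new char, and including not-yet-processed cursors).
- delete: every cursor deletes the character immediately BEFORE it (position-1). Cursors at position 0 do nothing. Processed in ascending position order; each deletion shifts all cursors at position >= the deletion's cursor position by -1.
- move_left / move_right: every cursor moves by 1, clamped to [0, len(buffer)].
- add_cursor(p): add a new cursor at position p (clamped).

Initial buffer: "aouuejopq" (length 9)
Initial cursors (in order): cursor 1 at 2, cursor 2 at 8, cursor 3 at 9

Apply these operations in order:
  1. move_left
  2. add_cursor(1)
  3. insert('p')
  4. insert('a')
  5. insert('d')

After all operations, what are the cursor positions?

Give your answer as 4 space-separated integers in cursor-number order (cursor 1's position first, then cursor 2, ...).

After op 1 (move_left): buffer="aouuejopq" (len 9), cursors c1@1 c2@7 c3@8, authorship .........
After op 2 (add_cursor(1)): buffer="aouuejopq" (len 9), cursors c1@1 c4@1 c2@7 c3@8, authorship .........
After op 3 (insert('p')): buffer="appouuejopppq" (len 13), cursors c1@3 c4@3 c2@10 c3@12, authorship .14......2.3.
After op 4 (insert('a')): buffer="appaaouuejopappaq" (len 17), cursors c1@5 c4@5 c2@13 c3@16, authorship .1414......22.33.
After op 5 (insert('d')): buffer="appaaddouuejopadppadq" (len 21), cursors c1@7 c4@7 c2@16 c3@20, authorship .141414......222.333.

Answer: 7 16 20 7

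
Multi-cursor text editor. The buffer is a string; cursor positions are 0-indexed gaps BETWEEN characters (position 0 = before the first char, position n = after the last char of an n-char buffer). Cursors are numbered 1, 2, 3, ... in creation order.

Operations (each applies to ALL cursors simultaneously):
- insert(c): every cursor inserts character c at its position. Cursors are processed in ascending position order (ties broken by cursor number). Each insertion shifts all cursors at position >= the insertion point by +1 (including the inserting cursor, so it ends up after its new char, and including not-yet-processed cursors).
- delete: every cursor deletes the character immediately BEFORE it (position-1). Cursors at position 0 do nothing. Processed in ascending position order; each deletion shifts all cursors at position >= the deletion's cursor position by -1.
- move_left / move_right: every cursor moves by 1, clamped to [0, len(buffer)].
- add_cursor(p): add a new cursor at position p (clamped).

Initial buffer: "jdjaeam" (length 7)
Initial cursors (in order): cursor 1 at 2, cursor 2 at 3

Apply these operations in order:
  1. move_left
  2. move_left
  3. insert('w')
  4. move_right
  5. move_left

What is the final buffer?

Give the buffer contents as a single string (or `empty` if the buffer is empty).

Answer: wjwdjaeam

Derivation:
After op 1 (move_left): buffer="jdjaeam" (len 7), cursors c1@1 c2@2, authorship .......
After op 2 (move_left): buffer="jdjaeam" (len 7), cursors c1@0 c2@1, authorship .......
After op 3 (insert('w')): buffer="wjwdjaeam" (len 9), cursors c1@1 c2@3, authorship 1.2......
After op 4 (move_right): buffer="wjwdjaeam" (len 9), cursors c1@2 c2@4, authorship 1.2......
After op 5 (move_left): buffer="wjwdjaeam" (len 9), cursors c1@1 c2@3, authorship 1.2......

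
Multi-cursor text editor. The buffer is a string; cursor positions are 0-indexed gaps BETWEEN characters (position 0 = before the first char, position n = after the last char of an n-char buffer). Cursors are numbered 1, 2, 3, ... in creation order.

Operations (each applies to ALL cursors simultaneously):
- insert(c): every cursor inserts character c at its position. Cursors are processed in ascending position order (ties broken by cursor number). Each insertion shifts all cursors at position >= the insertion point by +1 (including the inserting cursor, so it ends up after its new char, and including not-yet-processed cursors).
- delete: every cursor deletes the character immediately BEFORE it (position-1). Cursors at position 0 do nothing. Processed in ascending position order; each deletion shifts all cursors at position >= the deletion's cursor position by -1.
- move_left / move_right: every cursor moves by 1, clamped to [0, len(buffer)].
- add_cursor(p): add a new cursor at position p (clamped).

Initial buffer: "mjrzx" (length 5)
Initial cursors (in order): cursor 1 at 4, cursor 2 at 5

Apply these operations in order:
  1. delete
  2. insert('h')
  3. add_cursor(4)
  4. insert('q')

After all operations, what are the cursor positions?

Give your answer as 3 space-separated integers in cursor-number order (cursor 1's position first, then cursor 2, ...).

After op 1 (delete): buffer="mjr" (len 3), cursors c1@3 c2@3, authorship ...
After op 2 (insert('h')): buffer="mjrhh" (len 5), cursors c1@5 c2@5, authorship ...12
After op 3 (add_cursor(4)): buffer="mjrhh" (len 5), cursors c3@4 c1@5 c2@5, authorship ...12
After op 4 (insert('q')): buffer="mjrhqhqq" (len 8), cursors c3@5 c1@8 c2@8, authorship ...13212

Answer: 8 8 5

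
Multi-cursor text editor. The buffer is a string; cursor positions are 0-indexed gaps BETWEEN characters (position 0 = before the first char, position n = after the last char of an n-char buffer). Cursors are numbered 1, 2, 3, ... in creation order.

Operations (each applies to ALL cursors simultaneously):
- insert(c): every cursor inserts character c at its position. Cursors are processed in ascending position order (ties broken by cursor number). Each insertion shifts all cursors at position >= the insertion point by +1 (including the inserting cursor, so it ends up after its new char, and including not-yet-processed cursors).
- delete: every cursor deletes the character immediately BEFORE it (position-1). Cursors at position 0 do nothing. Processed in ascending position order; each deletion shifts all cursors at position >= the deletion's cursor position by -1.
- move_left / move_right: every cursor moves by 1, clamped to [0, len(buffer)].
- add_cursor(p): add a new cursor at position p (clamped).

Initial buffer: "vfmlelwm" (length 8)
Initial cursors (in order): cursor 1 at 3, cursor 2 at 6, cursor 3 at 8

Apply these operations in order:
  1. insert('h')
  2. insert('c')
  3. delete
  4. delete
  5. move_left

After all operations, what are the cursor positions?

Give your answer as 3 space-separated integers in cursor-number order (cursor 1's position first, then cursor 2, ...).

Answer: 2 5 7

Derivation:
After op 1 (insert('h')): buffer="vfmhlelhwmh" (len 11), cursors c1@4 c2@8 c3@11, authorship ...1...2..3
After op 2 (insert('c')): buffer="vfmhclelhcwmhc" (len 14), cursors c1@5 c2@10 c3@14, authorship ...11...22..33
After op 3 (delete): buffer="vfmhlelhwmh" (len 11), cursors c1@4 c2@8 c3@11, authorship ...1...2..3
After op 4 (delete): buffer="vfmlelwm" (len 8), cursors c1@3 c2@6 c3@8, authorship ........
After op 5 (move_left): buffer="vfmlelwm" (len 8), cursors c1@2 c2@5 c3@7, authorship ........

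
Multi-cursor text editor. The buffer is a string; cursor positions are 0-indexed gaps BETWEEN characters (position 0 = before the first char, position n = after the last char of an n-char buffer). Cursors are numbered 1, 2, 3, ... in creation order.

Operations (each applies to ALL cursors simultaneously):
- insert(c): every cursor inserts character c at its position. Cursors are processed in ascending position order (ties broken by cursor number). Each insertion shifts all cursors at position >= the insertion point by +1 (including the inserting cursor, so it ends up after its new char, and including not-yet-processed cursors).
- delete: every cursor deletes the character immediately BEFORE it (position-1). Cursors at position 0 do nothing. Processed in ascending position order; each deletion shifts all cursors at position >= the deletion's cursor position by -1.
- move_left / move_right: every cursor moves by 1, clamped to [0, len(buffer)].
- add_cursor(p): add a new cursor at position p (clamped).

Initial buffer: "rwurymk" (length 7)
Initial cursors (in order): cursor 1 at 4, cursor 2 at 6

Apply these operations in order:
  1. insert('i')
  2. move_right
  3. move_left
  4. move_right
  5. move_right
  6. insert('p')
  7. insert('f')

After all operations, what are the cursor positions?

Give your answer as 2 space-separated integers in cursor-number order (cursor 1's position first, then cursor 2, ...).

Answer: 9 13

Derivation:
After op 1 (insert('i')): buffer="rwuriymik" (len 9), cursors c1@5 c2@8, authorship ....1..2.
After op 2 (move_right): buffer="rwuriymik" (len 9), cursors c1@6 c2@9, authorship ....1..2.
After op 3 (move_left): buffer="rwuriymik" (len 9), cursors c1@5 c2@8, authorship ....1..2.
After op 4 (move_right): buffer="rwuriymik" (len 9), cursors c1@6 c2@9, authorship ....1..2.
After op 5 (move_right): buffer="rwuriymik" (len 9), cursors c1@7 c2@9, authorship ....1..2.
After op 6 (insert('p')): buffer="rwuriympikp" (len 11), cursors c1@8 c2@11, authorship ....1..12.2
After op 7 (insert('f')): buffer="rwuriympfikpf" (len 13), cursors c1@9 c2@13, authorship ....1..112.22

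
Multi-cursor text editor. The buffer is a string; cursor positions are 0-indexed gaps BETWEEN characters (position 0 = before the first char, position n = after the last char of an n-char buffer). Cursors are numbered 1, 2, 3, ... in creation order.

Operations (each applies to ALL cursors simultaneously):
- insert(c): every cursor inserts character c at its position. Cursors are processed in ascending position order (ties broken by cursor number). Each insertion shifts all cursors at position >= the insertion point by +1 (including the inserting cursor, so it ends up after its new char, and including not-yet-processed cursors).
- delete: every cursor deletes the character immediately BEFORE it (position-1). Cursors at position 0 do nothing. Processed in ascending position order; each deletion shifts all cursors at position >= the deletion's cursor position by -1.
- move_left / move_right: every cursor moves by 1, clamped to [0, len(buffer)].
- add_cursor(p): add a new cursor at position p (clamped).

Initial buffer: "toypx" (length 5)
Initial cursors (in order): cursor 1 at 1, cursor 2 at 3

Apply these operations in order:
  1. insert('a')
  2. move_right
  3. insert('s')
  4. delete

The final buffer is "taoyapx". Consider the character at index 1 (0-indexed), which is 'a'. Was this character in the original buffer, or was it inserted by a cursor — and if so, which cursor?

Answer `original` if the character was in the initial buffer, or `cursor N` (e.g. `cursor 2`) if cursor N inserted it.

After op 1 (insert('a')): buffer="taoyapx" (len 7), cursors c1@2 c2@5, authorship .1..2..
After op 2 (move_right): buffer="taoyapx" (len 7), cursors c1@3 c2@6, authorship .1..2..
After op 3 (insert('s')): buffer="taosyapsx" (len 9), cursors c1@4 c2@8, authorship .1.1.2.2.
After op 4 (delete): buffer="taoyapx" (len 7), cursors c1@3 c2@6, authorship .1..2..
Authorship (.=original, N=cursor N): . 1 . . 2 . .
Index 1: author = 1

Answer: cursor 1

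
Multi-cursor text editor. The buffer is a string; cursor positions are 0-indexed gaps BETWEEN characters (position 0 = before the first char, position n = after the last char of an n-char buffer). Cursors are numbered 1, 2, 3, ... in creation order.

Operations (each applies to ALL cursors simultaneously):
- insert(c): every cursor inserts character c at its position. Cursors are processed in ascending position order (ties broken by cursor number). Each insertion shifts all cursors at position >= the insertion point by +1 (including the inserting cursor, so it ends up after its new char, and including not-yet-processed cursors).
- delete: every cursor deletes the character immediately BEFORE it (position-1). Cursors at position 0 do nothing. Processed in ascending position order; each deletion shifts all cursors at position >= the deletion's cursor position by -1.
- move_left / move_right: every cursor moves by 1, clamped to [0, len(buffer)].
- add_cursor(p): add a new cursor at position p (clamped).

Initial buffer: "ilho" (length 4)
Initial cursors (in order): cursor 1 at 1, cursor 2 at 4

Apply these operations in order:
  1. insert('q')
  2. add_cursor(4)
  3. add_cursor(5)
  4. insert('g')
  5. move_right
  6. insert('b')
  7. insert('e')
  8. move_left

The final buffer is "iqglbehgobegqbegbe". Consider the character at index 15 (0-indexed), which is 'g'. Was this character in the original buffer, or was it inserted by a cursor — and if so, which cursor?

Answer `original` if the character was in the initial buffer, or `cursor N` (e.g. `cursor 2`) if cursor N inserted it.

After op 1 (insert('q')): buffer="iqlhoq" (len 6), cursors c1@2 c2@6, authorship .1...2
After op 2 (add_cursor(4)): buffer="iqlhoq" (len 6), cursors c1@2 c3@4 c2@6, authorship .1...2
After op 3 (add_cursor(5)): buffer="iqlhoq" (len 6), cursors c1@2 c3@4 c4@5 c2@6, authorship .1...2
After op 4 (insert('g')): buffer="iqglhgogqg" (len 10), cursors c1@3 c3@6 c4@8 c2@10, authorship .11..3.422
After op 5 (move_right): buffer="iqglhgogqg" (len 10), cursors c1@4 c3@7 c4@9 c2@10, authorship .11..3.422
After op 6 (insert('b')): buffer="iqglbhgobgqbgb" (len 14), cursors c1@5 c3@9 c4@12 c2@14, authorship .11.1.3.342422
After op 7 (insert('e')): buffer="iqglbehgobegqbegbe" (len 18), cursors c1@6 c3@11 c4@15 c2@18, authorship .11.11.3.334244222
After op 8 (move_left): buffer="iqglbehgobegqbegbe" (len 18), cursors c1@5 c3@10 c4@14 c2@17, authorship .11.11.3.334244222
Authorship (.=original, N=cursor N): . 1 1 . 1 1 . 3 . 3 3 4 2 4 4 2 2 2
Index 15: author = 2

Answer: cursor 2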